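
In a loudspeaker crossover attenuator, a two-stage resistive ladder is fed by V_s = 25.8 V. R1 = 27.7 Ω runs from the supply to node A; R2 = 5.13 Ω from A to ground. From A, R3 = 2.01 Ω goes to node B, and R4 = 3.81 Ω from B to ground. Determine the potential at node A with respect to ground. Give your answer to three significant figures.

Node A sees R2 in parallel with the series input of stage 2, R3 + R4 = 5.820 Ω.
R2 ‖ (R3+R4) = 2.727 Ω.
So V_A = 25.8 × 0.08961 = 2.312 V.

V_A ≈ 2.31 V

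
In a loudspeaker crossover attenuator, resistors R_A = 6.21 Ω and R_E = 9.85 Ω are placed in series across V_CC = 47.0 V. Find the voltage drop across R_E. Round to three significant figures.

V ≈ 28.8 V

ΣR = 6.21 + 9.85 = 16.06 Ω.
By the voltage-divider rule, V = 47.0 × 9.850/16.06 = 28.83 V.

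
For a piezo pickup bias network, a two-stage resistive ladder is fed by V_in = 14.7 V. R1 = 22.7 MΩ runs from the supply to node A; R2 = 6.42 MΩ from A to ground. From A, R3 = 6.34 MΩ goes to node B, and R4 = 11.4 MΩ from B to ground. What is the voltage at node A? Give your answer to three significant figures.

Looking into the second stage from A: R3 + R4 = 17.74 MΩ appears in parallel with R2.
R2 ‖ (R3+R4) = 4.714 MΩ.
First divider: V_A = V_in · 4.714/(22.7 + 4.714) = 2.528 V.

V_A ≈ 2.53 V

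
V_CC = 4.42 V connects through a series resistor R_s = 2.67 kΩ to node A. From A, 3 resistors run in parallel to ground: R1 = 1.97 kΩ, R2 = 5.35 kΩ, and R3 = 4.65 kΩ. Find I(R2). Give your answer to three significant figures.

Parallel bank: R_p = 1/(1/1.97 + 1/5.35 + 1/4.65) = 1.099 kΩ.
V_A by voltage divider: V_A = 4.42 × 1.099/(2.67 + 1.099) = 1.289 V.
Branch current I = V_A/R2 = 1.289/5.35 = 0.2410 mA.

I ≈ 0.241 mA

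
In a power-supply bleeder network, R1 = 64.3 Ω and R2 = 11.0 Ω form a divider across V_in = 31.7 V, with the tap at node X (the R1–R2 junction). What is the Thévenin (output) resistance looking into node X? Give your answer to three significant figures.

R_th ≈ 9.39 Ω

Zeroing V_in shorts the top of R1 to ground, so R_th = R1 ‖ R2 = 9.393 Ω.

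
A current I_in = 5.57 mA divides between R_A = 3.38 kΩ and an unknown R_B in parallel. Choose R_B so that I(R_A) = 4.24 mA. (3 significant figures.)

R_B ≈ 10.8 kΩ

Two-branch current divider: I_A = I_in · R_B/(R_A + R_B).
With f = 0.7612, R_B = R_A · f/(1−f) = 3.38 × 3.188 = 10.78 kΩ.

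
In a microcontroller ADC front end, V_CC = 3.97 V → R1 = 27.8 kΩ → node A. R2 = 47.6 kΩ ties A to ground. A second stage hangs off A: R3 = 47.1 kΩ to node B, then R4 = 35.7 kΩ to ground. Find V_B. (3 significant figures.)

The second stage (R3 + R4 = 82.80 kΩ) loads node A in parallel with R2.
R2 ‖ (R3+R4) = 30.22 kΩ.
V_A = 3.97 × 30.22/(27.8 + 30.22) = 2.068 V.
Then the unloaded second divider: V_B = V_A × R4/(R3+R4) = 2.068 × 0.4312 = 0.8916 V.

V_B ≈ 0.892 V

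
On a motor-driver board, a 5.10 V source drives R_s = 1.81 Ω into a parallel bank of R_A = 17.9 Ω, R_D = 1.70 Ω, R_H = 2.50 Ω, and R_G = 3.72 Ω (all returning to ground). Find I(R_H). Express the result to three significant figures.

Equivalent of the parallel group: R_p = 0.7617 Ω.
Node voltage V_A = V_supply · R_p/(R_s + R_p) = 5.10 × 0.2962 = 1.510 V.
I(R_H) = V_A / R_H = 1.510/2.50 = 0.6042 A.

I ≈ 0.604 A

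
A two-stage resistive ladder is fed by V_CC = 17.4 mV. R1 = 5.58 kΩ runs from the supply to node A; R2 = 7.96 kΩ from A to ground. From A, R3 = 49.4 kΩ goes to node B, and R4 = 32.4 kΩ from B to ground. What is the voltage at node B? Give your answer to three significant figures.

V_B ≈ 3.90 mV

Looking into the second stage from A: R3 + R4 = 81.80 kΩ appears in parallel with R2.
Effective lower resistance at A: R2 ‖ 81.80 = 7.254 kΩ.
So V_A = 17.4 × 0.5652 = 9.835 mV.
V_B = V_A × 0.3961 = 3.895 mV.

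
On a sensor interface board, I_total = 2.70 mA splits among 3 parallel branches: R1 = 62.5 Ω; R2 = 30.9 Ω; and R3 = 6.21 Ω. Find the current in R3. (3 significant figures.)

Total conductance ΣG = 1/62.5 + 1/30.9 + 1/6.21 = 0.2094 (units of 1/Ω).
Current divider: I(R3) = I_total · G_k/ΣG = 2.70 × (0.1610/0.2094) = 2.70 × 0.7690 = 2.076 mA.

I ≈ 2.08 mA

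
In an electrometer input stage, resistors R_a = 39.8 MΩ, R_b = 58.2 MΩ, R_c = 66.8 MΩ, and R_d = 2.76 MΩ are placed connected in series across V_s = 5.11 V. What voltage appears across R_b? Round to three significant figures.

ΣR = 39.8 + 58.2 + 66.8 + 2.76 = 167.6 MΩ.
Voltage divider: V = V_s · (58.20 / 167.6) = 5.11 × 0.3473 = 1.775 V.

V ≈ 1.77 V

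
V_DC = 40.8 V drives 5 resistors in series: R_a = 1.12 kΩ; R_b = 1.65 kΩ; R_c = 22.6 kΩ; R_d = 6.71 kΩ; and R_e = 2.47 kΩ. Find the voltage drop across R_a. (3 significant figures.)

ΣR = 1.12 + 1.65 + 22.6 + 6.71 + 2.47 = 34.55 kΩ.
V = V_DC · R/ΣR = 40.8 × 0.03242 = 1.323 V.

V ≈ 1.32 V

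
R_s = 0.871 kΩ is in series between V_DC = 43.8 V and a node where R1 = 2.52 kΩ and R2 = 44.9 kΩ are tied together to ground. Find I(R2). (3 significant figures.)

Parallel bank: R_p = 1/(1/2.52 + 1/44.9) = 2.386 kΩ.
Node voltage V_A = V_DC · R_p/(R_s + R_p) = 43.8 × 0.7326 = 32.09 V.
I(R2) = V_A / R2 = 32.09/44.9 = 0.7146 mA.
(Check via current divider: I_total = 13.45 mA; share G_k/ΣG = 0.05314 → same result.)

I ≈ 0.715 mA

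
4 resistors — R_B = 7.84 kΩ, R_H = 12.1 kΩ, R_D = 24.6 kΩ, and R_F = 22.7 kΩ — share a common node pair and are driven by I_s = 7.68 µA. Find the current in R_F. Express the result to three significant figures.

I ≈ 1.15 µA

ΣG = 1/7.84 + 1/12.1 + 1/24.6 + 1/22.7 = 0.2949.
Current divider: I(R_F) = I_s · G_k/ΣG = 7.68 × (0.04405/0.2949) = 7.68 × 0.1494 = 1.147 µA.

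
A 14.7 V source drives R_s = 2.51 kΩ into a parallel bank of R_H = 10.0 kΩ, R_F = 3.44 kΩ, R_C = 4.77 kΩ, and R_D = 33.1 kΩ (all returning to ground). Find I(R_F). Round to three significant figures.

I ≈ 1.65 mA

Combine the parallel branches: R_p = (1/10.0 + 1/3.44 + 1/4.77 + 1/33.1)⁻¹ = 1.586 kΩ.
V_A = 14.7 × 1.586/4.096 = 5.692 V.
I(R_F) = V_A / R_F = 5.692/3.44 = 1.655 mA.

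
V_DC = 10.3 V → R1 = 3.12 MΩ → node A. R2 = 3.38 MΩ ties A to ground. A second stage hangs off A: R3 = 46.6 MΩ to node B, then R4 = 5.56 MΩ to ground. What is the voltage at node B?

V_B ≈ 0.554 V

Looking into the second stage from A: R3 + R4 = 52.16 MΩ appears in parallel with R2.
Effective lower resistance at A: R2 ‖ 52.16 = 3.174 MΩ.
First divider: V_A = V_DC · 3.174/(3.12 + 3.174) = 5.194 V.
V_B = V_A × 0.1066 = 0.5537 V.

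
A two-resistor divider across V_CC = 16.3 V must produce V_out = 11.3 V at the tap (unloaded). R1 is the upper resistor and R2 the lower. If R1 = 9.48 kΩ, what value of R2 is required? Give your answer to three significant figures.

R2 ≈ 21.4 kΩ

Required fraction k = V_out/V_CC = 0.6933.
R2 = R1 · 0.6933/(1 − 0.6933) = 21.42 kΩ.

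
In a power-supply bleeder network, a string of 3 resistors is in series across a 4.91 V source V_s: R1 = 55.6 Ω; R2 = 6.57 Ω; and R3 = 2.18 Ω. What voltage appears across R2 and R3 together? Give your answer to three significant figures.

V ≈ 0.668 V

Series total: ΣR = 55.6 + 6.57 + 2.18 = 64.35 Ω.
R_{R2..R3} = 6.57 + 2.18 = 8.750 Ω.
Voltage divider: V = V_s · (8.750 / 64.35) = 4.91 × 0.1360 = 0.6676 V.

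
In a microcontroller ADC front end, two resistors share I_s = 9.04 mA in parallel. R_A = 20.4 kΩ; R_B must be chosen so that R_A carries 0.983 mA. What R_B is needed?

R_B ≈ 2.49 kΩ

Two-branch current divider: I_A = I_s · R_B/(R_A + R_B).
0.983/9.04 = R_B/(R_A + R_B) → R_B = R_A · (0.1087)/(1 − 0.1087) = 20.4 × 0.1220 = 2.489 kΩ.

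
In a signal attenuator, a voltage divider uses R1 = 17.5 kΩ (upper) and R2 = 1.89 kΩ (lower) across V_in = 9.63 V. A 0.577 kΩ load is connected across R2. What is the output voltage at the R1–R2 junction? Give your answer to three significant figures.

V_out ≈ 0.237 V

The load sits in parallel with R2, giving an effective lower resistance R2' = R2·R_L/(R2+R_L) = 0.4420 kΩ.
Then V_out = V_in · R2'/(R1 + R2') = 9.63 × 0.4420/17.94 = 0.2373 V.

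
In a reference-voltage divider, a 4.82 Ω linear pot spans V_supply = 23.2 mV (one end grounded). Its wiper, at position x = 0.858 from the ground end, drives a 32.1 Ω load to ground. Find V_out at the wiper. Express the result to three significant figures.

The pot divides into 0.6844 Ω above the wiper and 4.136 Ω below.
Lower segment in parallel with the load: 4.136 ‖ 32.1 = 3.664 Ω.
Loaded-divider output: V_out = 23.2 × 0.8426 = 19.55 mV.

V_out ≈ 19.5 mV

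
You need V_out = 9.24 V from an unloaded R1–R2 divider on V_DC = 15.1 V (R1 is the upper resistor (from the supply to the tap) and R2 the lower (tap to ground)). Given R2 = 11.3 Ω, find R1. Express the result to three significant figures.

Required fraction k = V_out/V_DC = 0.6119.
Rearranging, R1 = R2·(1−k)/k = 11.3 × 0.6342 = 7.166 Ω.

R1 ≈ 7.17 Ω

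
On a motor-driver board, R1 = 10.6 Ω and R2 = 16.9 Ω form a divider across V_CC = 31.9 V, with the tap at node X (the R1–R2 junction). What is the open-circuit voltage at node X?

With X open, the divider is unloaded: V_th = 31.9 × 16.9/27.50 = 19.60 V.

V_th ≈ 19.6 V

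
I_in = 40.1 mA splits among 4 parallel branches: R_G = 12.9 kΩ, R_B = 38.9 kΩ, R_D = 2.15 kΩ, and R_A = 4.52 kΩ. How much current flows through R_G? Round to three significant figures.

I ≈ 3.94 mA

Conductances: ΣG = 1/12.9 + 1/38.9 + 1/2.15 + 1/4.52 = 0.7896 (1/kΩ).
By the current-divider rule, I = I_in · G_k/ΣG = 40.1 × 0.09818 = 3.937 mA.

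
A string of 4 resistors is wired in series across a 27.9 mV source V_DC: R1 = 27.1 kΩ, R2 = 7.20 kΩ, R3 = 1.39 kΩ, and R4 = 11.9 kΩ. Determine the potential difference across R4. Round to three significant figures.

ΣR = 27.1 + 7.20 + 1.39 + 11.9 = 47.59 kΩ.
Voltage divider: V = V_DC · (11.90 / 47.59) = 27.9 × 0.2501 = 6.976 mV.

V ≈ 6.98 mV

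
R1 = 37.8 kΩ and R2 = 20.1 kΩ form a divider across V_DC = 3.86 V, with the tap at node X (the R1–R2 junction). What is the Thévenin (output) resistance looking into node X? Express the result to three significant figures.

R_th ≈ 13.1 kΩ

Zeroing V_DC shorts the top of R1 to ground, so R_th = R1 ‖ R2 = 13.12 kΩ.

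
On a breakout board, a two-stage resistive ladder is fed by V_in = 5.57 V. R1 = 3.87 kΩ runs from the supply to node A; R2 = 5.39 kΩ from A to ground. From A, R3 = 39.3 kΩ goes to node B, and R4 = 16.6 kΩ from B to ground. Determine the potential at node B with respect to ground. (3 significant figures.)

V_B ≈ 0.925 V

Looking into the second stage from A: R3 + R4 = 55.90 kΩ appears in parallel with R2.
R2 ‖ (R3+R4) = 4.916 kΩ.
First divider: V_A = V_in · 4.916/(3.87 + 4.916) = 3.117 V.
Then the unloaded second divider: V_B = V_A × R4/(R3+R4) = 3.117 × 0.2970 = 0.9255 V.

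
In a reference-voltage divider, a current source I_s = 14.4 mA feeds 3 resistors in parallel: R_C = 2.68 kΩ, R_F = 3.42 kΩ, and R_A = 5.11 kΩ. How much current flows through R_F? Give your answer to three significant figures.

Total conductance ΣG = 1/2.68 + 1/3.42 + 1/5.11 = 0.8612 (units of 1/kΩ).
By the current-divider rule, I = I_s · G_k/ΣG = 14.4 × 0.3395 = 4.889 mA.

I ≈ 4.89 mA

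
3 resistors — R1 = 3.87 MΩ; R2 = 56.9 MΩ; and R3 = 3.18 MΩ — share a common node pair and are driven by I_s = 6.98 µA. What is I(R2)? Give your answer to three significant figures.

I ≈ 0.208 µA

ΣG = 1/3.87 + 1/56.9 + 1/3.18 = 0.5904.
Current divider: I(R2) = I_s · G_k/ΣG = 6.98 × (0.01757/0.5904) = 6.98 × 0.02977 = 0.2078 µA.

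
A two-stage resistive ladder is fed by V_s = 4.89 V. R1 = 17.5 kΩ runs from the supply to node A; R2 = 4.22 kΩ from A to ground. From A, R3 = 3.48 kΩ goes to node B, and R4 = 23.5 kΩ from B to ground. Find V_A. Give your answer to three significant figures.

The second stage (R3 + R4 = 26.98 kΩ) loads node A in parallel with R2.
R2 ‖ (R3+R4) = 3.649 kΩ.
So V_A = 4.89 × 0.1725 = 0.8438 V.

V_A ≈ 0.844 V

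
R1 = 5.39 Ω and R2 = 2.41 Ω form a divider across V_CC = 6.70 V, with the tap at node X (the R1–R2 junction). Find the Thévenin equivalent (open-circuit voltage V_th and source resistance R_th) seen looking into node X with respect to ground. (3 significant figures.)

With X open, the divider is unloaded: V_th = 6.70 × 2.41/7.800 = 2.070 V.
With V_CC suppressed (replaced by a short), R_th = R1 ‖ R2 = (5.390 × 2.41)/(5.390 + 2.41) = 1.665 Ω.

V_th ≈ 2.07 V, R_th ≈ 1.67 Ω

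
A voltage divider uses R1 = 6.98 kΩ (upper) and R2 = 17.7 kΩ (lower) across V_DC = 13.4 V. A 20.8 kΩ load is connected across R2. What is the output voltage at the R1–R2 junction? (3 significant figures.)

The load sits in parallel with R2, giving an effective lower resistance R2' = R2·R_L/(R2+R_L) = 9.563 kΩ.
Now apply the divider: V_out = 13.4 × 0.5781 = 7.746 V.

V_out ≈ 7.75 V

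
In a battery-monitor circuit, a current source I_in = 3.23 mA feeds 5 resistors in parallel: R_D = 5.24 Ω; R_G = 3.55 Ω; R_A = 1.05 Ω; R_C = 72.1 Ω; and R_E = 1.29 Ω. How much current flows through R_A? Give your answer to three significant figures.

ΣG = 1/5.24 + 1/3.55 + 1/1.05 + 1/72.1 + 1/1.29 = 2.214.
R_A takes the fraction G_k/ΣG = 0.9524/2.214 = 0.4302, so I = 3.23 × 0.4302 = 1.389 mA.

I ≈ 1.39 mA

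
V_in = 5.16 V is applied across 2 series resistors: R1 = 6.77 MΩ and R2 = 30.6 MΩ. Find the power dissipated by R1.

The common current is I = 5.16/37.37 = 0.1381 µA.
V(R1) = I·R = 0.9348 V; P = V·I = 0.9348 × 0.1381 = 0.1291 µW.

P ≈ 0.129 µW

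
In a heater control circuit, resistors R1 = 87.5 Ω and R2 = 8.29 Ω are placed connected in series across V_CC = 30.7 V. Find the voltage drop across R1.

Total series resistance ΣR = 87.5 + 8.29 = 95.79 Ω.
Voltage divider: V = V_CC · (87.50 / 95.79) = 30.7 × 0.9135 = 28.04 V.

V ≈ 28.0 V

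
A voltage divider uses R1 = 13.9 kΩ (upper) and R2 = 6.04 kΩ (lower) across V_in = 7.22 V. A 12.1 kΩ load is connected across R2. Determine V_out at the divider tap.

First combine the lower leg with the load: R2 ‖ R_L = 4.029 kΩ.
Now apply the divider: V_out = 7.22 × 0.2247 = 1.622 V.
(Unloaded it would be 2.19 V; the load pulls it down.)

V_out ≈ 1.62 V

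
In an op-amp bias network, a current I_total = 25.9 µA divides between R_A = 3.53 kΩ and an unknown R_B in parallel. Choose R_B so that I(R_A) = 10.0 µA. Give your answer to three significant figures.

The fraction through R_A equals R_B/(R_A+R_B).
10.0/25.9 = R_B/(R_A + R_B) → R_B = R_A · (0.3861)/(1 − 0.3861) = 3.53 × 0.6289 = 2.220 kΩ.

R_B ≈ 2.22 kΩ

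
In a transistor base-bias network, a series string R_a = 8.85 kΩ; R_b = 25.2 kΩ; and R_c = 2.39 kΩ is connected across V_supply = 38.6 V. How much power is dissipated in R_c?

ΣR = 36.44 kΩ → I = 38.6/36.44 = 1.059 mA.
P = I²R = 1.122 × 2.39 = 2.682 mW.

P ≈ 2.68 mW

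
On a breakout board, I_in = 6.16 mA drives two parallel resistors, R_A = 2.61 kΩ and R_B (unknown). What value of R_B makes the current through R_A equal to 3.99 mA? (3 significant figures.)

Two-branch current divider: I_A = I_in · R_B/(R_A + R_B).
With f = 0.6477, R_B = R_A · f/(1−f) = 2.61 × 1.839 = 4.799 kΩ.

R_B ≈ 4.80 kΩ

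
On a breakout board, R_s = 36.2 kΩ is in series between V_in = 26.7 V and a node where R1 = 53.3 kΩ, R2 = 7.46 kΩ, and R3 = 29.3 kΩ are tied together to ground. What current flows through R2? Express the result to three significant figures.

Equivalent of the parallel group: R_p = 5.349 kΩ.
Node voltage V_A = V_in · R_p/(R_s + R_p) = 26.7 × 0.1287 = 3.438 V.
I(R2) = V_A / R2 = 3.438/7.46 = 0.4608 mA.

I ≈ 0.461 mA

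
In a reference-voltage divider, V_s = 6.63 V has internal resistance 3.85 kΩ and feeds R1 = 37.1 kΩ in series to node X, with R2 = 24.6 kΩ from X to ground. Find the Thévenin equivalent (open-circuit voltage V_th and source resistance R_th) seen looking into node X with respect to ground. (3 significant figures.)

V_th ≈ 2.49 V, R_th ≈ 15.4 kΩ

R1' = 3.85 + 37.1 = 40.95 kΩ (source resistance + R1).
Open-circuit (no load on X): V_th = V_s · R2/(R1' + R2) = 6.63 × 24.6/(40.95 + 24.6) = 2.488 V.
Looking into X with the source shorted: R_th = R1'·R2/(R1'+R2) = 40.95 × 24.6/65.55 = 15.37 kΩ.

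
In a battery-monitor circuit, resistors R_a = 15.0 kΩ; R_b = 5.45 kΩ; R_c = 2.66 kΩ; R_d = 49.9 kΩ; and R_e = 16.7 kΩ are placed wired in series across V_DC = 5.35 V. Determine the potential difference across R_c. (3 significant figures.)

ΣR = 15.0 + 5.45 + 2.66 + 49.9 + 16.7 = 89.71 kΩ.
By the voltage-divider rule, V = 5.35 × 2.660/89.71 = 0.1586 V.

V ≈ 0.159 V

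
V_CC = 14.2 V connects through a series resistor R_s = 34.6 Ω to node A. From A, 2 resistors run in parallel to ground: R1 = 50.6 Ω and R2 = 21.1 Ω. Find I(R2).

Parallel bank: R_p = 1/(1/50.6 + 1/21.1) = 14.89 Ω.
Node voltage V_A = V_CC · R_p/(R_s + R_p) = 14.2 × 0.3009 = 4.272 V.
I(R2) = V_A / R2 = 4.272/21.1 = 0.2025 A.

I ≈ 0.202 A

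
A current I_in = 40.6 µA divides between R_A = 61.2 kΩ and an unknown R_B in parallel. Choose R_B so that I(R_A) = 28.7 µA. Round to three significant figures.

R_B ≈ 148 kΩ

In a two-way split, I_A/I_in = R_B/(R_A + R_B).
With f = 0.7069, R_B = R_A · f/(1−f) = 61.2 × 2.412 = 147.6 kΩ.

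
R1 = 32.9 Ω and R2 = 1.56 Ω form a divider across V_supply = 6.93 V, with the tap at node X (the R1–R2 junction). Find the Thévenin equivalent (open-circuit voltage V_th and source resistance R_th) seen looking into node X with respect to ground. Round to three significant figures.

V_th ≈ 0.314 V, R_th ≈ 1.49 Ω

Open-circuit (no load on X): V_th = V_supply · R2/(R1 + R2) = 6.93 × 1.56/(32.90 + 1.56) = 0.3137 V.
Looking into X with the source shorted: R_th = R1·R2/(R1+R2) = 32.90 × 1.56/34.46 = 1.489 Ω.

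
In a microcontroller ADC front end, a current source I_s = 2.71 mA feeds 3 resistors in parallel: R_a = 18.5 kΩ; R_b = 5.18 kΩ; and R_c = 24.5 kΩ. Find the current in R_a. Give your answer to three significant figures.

I ≈ 0.509 mA

Conductances: ΣG = 1/18.5 + 1/5.18 + 1/24.5 = 0.2879 (1/kΩ).
Current divider: I(R_a) = I_s · G_k/ΣG = 2.71 × (0.05405/0.2879) = 2.71 × 0.1877 = 0.5088 mA.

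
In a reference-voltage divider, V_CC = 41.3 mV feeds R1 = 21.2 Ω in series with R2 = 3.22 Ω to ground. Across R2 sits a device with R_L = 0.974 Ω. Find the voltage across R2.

R2 ‖ R_L = (3.22 × 0.974)/(3.22 + 0.974) = 0.7478 Ω.
Voltage divider with the loaded lower leg: V_out = 41.3 × 0.7478/(21.2 + 0.7478) = 41.3 × 0.03407 = 1.407 mV.
(Unloaded it would be 5.45 mV; the load pulls it down.)

V_out ≈ 1.41 mV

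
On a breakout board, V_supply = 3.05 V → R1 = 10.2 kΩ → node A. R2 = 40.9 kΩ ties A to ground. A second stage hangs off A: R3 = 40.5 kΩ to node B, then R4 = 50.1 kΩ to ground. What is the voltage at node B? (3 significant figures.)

Looking into the second stage from A: R3 + R4 = 90.60 kΩ appears in parallel with R2.
Effective lower resistance at A: R2 ‖ 90.60 = 28.18 kΩ.
First divider: V_A = V_supply · 28.18/(10.2 + 28.18) = 2.239 V.
Stage 2 is unloaded, so V_B = V_A · R4/(R3+R4) = 2.239 × 50.1/90.60 = 1.238 V.

V_B ≈ 1.24 V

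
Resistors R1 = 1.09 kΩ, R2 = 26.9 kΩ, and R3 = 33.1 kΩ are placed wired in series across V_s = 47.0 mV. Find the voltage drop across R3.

ΣR = 1.09 + 26.9 + 33.1 = 61.09 kΩ.
By the voltage-divider rule, V = 47.0 × 33.10/61.09 = 25.47 mV.

V ≈ 25.5 mV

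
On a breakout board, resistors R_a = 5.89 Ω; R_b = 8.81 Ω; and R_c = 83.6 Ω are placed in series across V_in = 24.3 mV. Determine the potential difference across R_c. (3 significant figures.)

ΣR = 5.89 + 8.81 + 83.6 = 98.30 Ω.
By the voltage-divider rule, V = 24.3 × 83.60/98.30 = 20.67 mV.

V ≈ 20.7 mV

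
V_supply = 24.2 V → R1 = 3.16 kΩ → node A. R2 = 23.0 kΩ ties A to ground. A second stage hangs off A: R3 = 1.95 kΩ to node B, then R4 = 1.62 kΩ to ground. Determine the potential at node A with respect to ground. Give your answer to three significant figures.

V_A ≈ 12.0 V

The second stage (R3 + R4 = 3.570 kΩ) loads node A in parallel with R2.
R2 ‖ (R3+R4) = 3.090 kΩ.
V_A = 24.2 × 3.090/(3.16 + 3.090) = 11.97 V.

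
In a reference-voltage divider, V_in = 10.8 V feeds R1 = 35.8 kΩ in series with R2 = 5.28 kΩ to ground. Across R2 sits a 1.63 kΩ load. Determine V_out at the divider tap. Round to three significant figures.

V_out ≈ 0.363 V

The load sits in parallel with R2, giving an effective lower resistance R2' = R2·R_L/(R2+R_L) = 1.245 kΩ.
Voltage divider with the loaded lower leg: V_out = 10.8 × 1.245/(35.8 + 1.245) = 10.8 × 0.03362 = 0.3631 V.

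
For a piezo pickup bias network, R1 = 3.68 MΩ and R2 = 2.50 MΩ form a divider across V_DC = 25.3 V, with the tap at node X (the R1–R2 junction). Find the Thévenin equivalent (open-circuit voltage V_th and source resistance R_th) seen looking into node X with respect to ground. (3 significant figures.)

Open-circuit (no load on X): V_th = V_DC · R2/(R1 + R2) = 25.3 × 2.50/(3.680 + 2.50) = 10.23 V.
With V_DC suppressed (replaced by a short), R_th = R1 ‖ R2 = (3.680 × 2.50)/(3.680 + 2.50) = 1.489 MΩ.

V_th ≈ 10.2 V, R_th ≈ 1.49 MΩ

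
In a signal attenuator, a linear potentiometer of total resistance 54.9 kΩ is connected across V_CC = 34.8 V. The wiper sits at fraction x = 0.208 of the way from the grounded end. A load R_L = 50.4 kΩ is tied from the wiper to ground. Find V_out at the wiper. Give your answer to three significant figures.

V_out ≈ 6.14 V

The pot divides into 43.48 kΩ above the wiper and 11.42 kΩ below.
(x·R_p) ‖ R_L = 9.310 kΩ.
Then V_out = V_CC · 9.310/(43.48 + 9.310) = 6.137 V.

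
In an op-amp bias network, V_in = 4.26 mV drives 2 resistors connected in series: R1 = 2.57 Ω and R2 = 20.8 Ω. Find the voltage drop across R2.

V ≈ 3.79 mV

ΣR = 2.57 + 20.8 = 23.37 Ω.
Voltage divider: V = V_in · (20.80 / 23.37) = 4.26 × 0.8900 = 3.792 mV.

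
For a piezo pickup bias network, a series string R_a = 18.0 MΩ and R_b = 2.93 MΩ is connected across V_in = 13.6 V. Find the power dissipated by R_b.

P ≈ 1.24 µW

ΣR = 20.93 MΩ → I = 13.6/20.93 = 0.6498 µA.
P = I²R = 0.4222 × 2.93 = 1.237 µW.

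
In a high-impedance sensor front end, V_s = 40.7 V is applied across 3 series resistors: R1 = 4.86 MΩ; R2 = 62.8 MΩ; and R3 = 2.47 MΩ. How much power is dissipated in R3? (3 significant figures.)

Series current I = V_s/ΣR = 40.7/70.13 = 0.5804 µA.
P(R3) = I²·R3 = (0.5804)² × 2.47 = 0.8319 µW.

P ≈ 0.832 µW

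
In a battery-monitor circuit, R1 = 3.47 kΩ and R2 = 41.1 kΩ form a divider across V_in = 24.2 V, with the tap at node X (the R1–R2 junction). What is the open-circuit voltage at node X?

With X open, the divider is unloaded: V_th = 24.2 × 41.1/44.57 = 22.32 V.

V_th ≈ 22.3 V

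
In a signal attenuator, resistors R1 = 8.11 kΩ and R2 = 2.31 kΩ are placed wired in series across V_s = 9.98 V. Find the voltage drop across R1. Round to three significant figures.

Series total: ΣR = 8.11 + 2.31 = 10.42 kΩ.
By the voltage-divider rule, V = 9.98 × 8.110/10.42 = 7.768 V.

V ≈ 7.77 V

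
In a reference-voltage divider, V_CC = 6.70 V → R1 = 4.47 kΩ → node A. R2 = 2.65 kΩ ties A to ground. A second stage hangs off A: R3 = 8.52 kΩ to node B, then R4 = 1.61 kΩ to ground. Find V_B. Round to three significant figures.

The second stage (R3 + R4 = 10.13 kΩ) loads node A in parallel with R2.
R2 ‖ (R3+R4) = 2.101 kΩ.
First divider: V_A = V_CC · 2.101/(4.47 + 2.101) = 2.142 V.
Stage 2 is unloaded, so V_B = V_A · R4/(R3+R4) = 2.142 × 1.61/10.13 = 0.3404 V.

V_B ≈ 0.340 V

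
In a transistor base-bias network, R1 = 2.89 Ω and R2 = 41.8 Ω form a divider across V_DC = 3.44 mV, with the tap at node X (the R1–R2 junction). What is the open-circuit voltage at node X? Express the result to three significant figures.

With X open, the divider is unloaded: V_th = 3.44 × 41.8/44.69 = 3.218 mV.

V_th ≈ 3.22 mV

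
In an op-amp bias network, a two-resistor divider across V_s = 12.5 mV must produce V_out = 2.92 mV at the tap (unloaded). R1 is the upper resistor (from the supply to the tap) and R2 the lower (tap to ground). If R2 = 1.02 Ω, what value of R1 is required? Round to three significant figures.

R1 ≈ 3.35 Ω

V_out/V_s = R2/(R1+R2) = 0.2336.
So R1 = R2 · (V_s/V_out − 1) = 1.02 × (12.5/2.92 − 1) = 1.02 × 3.281 = 3.346 Ω.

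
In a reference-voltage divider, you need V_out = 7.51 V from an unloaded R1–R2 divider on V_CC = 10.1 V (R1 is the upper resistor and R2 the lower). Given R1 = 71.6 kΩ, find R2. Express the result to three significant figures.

R2 ≈ 208 kΩ

The divider ratio is R2/(R1+R2) = 7.51/10.1 = 0.7436.
So R2 = R1 · V_out/(V_CC − V_out) = 71.6 × 7.51/(10.1 − 7.51) = 71.6 × 2.900 = 207.6 kΩ.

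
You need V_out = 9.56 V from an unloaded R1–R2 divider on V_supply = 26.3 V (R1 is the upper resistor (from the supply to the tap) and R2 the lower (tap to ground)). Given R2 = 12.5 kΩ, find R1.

R1 ≈ 21.9 kΩ

V_out/V_supply = R2/(R1+R2) = 0.3635.
Rearranging, R1 = R2·(1−k)/k = 12.5 × 1.751 = 21.89 kΩ.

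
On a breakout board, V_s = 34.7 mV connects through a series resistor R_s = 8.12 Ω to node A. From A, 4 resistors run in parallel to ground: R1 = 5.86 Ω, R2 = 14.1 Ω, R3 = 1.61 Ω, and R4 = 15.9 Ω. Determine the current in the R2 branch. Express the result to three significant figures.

I ≈ 0.289 mA

Parallel bank: R_p = 1/(1/5.86 + 1/14.1 + 1/1.61 + 1/15.9) = 1.080 Ω.
Node voltage V_A = V_s · R_p/(R_s + R_p) = 34.7 × 0.1174 = 4.075 mV.
Branch current I = V_A/R2 = 4.075/14.1 = 0.2890 mA.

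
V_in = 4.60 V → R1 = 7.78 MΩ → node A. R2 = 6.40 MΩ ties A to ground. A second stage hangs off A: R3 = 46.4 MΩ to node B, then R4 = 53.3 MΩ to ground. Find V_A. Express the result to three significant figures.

The second stage (R3 + R4 = 99.70 MΩ) loads node A in parallel with R2.
Effective lower resistance at A: R2 ‖ 99.70 = 6.014 MΩ.
So V_A = 4.60 × 0.4360 = 2.006 V.

V_A ≈ 2.01 V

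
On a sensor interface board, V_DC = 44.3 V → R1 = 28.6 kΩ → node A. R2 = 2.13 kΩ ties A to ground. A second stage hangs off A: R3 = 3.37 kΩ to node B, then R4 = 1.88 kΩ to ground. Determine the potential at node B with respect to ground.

V_B ≈ 0.798 V

Node A sees R2 in parallel with the series input of stage 2, R3 + R4 = 5.250 kΩ.
Effective lower resistance at A: R2 ‖ 5.250 = 1.515 kΩ.
First divider: V_A = V_DC · 1.515/(28.6 + 1.515) = 2.229 V.
Then the unloaded second divider: V_B = V_A × R4/(R3+R4) = 2.229 × 0.3581 = 0.7982 V.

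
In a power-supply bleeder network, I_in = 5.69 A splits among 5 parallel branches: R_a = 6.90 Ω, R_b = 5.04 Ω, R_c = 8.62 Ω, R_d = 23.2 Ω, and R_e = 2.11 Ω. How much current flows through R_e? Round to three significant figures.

Conductances: ΣG = 1/6.90 + 1/5.04 + 1/8.62 + 1/23.2 + 1/2.11 = 0.9764 (1/Ω).
Current divider: I(R_e) = I_in · G_k/ΣG = 5.69 × (0.4739/0.9764) = 5.69 × 0.4854 = 2.762 A.

I ≈ 2.76 A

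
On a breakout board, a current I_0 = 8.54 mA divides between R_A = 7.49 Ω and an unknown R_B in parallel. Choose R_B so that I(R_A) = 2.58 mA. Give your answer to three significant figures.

R_B ≈ 3.24 Ω

In a two-way split, I_A/I_0 = R_B/(R_A + R_B).
2.58/8.54 = R_B/(R_A + R_B) → R_B = R_A · (0.3021)/(1 − 0.3021) = 7.49 × 0.4329 = 3.242 Ω.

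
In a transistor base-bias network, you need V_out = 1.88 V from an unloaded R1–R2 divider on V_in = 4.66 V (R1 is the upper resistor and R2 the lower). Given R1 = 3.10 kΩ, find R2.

V_out/V_in = R2/(R1+R2) = 0.4034.
So R2 = R1 · V_out/(V_in − V_out) = 3.10 × 1.88/(4.66 − 1.88) = 3.10 × 0.6763 = 2.096 kΩ.

R2 ≈ 2.10 kΩ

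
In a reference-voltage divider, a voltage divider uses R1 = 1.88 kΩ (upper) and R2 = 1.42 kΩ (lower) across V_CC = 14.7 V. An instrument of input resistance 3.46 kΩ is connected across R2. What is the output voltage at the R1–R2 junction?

R2 ‖ R_L = (1.42 × 3.46)/(1.42 + 3.46) = 1.007 kΩ.
Voltage divider with the loaded lower leg: V_out = 14.7 × 1.007/(1.88 + 1.007) = 14.7 × 0.3488 = 5.127 V.
(Unloaded it would be 6.33 V; the load pulls it down.)

V_out ≈ 5.13 V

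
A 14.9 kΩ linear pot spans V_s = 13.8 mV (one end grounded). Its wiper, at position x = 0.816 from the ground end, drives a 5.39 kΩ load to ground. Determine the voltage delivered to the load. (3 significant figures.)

V_out ≈ 7.96 mV

The pot divides into 2.742 kΩ above the wiper and 12.16 kΩ below.
R_L loads the lower segment: effective lower R = 3.734 kΩ.
V_out = 13.8 × 3.734/(2.742 + 3.734) = 7.958 mV.
(Unloaded: V_out = x·V_s = 11.3 mV.)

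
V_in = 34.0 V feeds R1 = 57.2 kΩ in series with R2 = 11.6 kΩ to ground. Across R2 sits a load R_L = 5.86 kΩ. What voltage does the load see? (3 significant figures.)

The load sits in parallel with R2, giving an effective lower resistance R2' = R2·R_L/(R2+R_L) = 3.893 kΩ.
Voltage divider with the loaded lower leg: V_out = 34.0 × 3.893/(57.2 + 3.893) = 34.0 × 0.06373 = 2.167 V.
(Unloaded it would be 5.73 V; the load pulls it down.)

V_out ≈ 2.17 V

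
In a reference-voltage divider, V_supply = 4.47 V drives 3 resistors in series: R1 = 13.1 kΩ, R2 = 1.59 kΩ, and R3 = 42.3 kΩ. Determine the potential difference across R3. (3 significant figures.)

V ≈ 3.32 V

ΣR = 13.1 + 1.59 + 42.3 = 56.99 kΩ.
By the voltage-divider rule, V = 4.47 × 42.30/56.99 = 3.318 V.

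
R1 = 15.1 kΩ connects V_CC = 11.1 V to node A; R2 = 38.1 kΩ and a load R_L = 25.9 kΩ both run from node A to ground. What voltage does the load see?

The load sits in parallel with R2, giving an effective lower resistance R2' = R2·R_L/(R2+R_L) = 15.42 kΩ.
Now apply the divider: V_out = 11.1 × 0.5052 = 5.608 V.

V_out ≈ 5.61 V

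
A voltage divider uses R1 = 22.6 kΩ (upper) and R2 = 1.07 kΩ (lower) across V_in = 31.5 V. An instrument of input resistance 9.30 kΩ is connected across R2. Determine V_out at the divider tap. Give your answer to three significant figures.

First combine the lower leg with the load: R2 ‖ R_L = 0.9596 kΩ.
Voltage divider with the loaded lower leg: V_out = 31.5 × 0.9596/(22.6 + 0.9596) = 31.5 × 0.04073 = 1.283 V.
(Unloaded it would be 1.42 V; the load pulls it down.)

V_out ≈ 1.28 V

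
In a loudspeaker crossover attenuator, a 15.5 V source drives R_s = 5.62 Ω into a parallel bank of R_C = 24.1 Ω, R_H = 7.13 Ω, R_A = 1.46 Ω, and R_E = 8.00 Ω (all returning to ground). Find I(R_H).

Combine the parallel branches: R_p = (1/24.1 + 1/7.13 + 1/1.46 + 1/8.00)⁻¹ = 1.008 Ω.
V_A by voltage divider: V_A = 15.5 × 1.008/(5.62 + 1.008) = 2.358 V.
I(R_H) = V_A / R_H = 2.358/7.13 = 0.3307 A.

I ≈ 0.331 A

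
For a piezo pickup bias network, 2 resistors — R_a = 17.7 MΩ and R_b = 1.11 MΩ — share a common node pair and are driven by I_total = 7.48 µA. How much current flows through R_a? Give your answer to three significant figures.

With just two branches, the current splits inversely with resistance.
I(R_a) = 7.48 × 1.11/(17.7 + 1.11) = 7.48 × 0.05901 = 0.4414 µA.

I ≈ 0.441 µA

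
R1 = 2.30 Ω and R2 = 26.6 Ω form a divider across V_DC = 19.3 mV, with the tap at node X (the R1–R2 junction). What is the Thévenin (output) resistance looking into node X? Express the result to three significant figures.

Looking into X with the source shorted: R_th = R1·R2/(R1+R2) = 2.300 × 26.6/28.90 = 2.117 Ω.

R_th ≈ 2.12 Ω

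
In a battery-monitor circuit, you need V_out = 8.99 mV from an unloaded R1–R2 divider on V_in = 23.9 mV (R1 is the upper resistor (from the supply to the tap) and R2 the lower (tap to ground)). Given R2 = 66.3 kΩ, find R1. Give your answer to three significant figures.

V_out/V_in = R2/(R1+R2) = 0.3762.
So R1 = R2 · (V_in/V_out − 1) = 66.3 × (23.9/8.99 − 1) = 66.3 × 1.659 = 110.0 kΩ.

R1 ≈ 110 kΩ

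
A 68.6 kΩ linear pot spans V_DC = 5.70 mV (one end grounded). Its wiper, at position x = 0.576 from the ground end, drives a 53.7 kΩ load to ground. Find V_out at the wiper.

Split the track: R_lower = x·R_p = 39.51 kΩ, R_upper = (1−x)·R_p = 29.09 kΩ.
Lower segment in parallel with the load: 39.51 ‖ 53.7 = 22.76 kΩ.
Loaded-divider output: V_out = 5.70 × 0.4390 = 2.502 mV.

V_out ≈ 2.50 mV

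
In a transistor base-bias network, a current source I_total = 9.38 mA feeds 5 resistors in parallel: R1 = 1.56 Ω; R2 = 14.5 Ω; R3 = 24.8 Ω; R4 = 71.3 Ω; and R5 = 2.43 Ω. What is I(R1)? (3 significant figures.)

ΣG = 1/1.56 + 1/14.5 + 1/24.8 + 1/71.3 + 1/2.43 = 1.176.
By the current-divider rule, I = I_total · G_k/ΣG = 9.38 × 0.5452 = 5.114 mA.

I ≈ 5.11 mA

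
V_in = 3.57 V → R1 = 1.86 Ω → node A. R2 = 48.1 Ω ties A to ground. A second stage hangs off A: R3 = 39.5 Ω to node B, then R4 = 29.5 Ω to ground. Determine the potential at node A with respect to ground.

Node A sees R2 in parallel with the series input of stage 2, R3 + R4 = 69.00 Ω.
R2 ‖ (R3+R4) = 28.34 Ω.
So V_A = 3.57 × 0.9384 = 3.350 V.

V_A ≈ 3.35 V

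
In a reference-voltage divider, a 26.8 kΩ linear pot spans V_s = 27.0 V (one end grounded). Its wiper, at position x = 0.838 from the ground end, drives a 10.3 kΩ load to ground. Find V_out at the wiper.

V_out ≈ 16.7 V

Split the track: R_lower = x·R_p = 22.46 kΩ, R_upper = (1−x)·R_p = 4.342 kΩ.
Lower segment in parallel with the load: 22.46 ‖ 10.3 = 7.061 kΩ.
Then V_out = V_s · 7.061/(4.342 + 7.061) = 16.72 V.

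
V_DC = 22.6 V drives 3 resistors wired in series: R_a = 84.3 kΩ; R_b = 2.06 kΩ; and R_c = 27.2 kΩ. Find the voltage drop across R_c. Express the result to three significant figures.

ΣR = 84.3 + 2.06 + 27.2 = 113.6 kΩ.
Voltage divider: V = V_DC · (27.20 / 113.6) = 22.6 × 0.2395 = 5.413 V.

V ≈ 5.41 V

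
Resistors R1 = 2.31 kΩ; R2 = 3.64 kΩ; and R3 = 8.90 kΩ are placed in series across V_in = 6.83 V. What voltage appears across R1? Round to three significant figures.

V ≈ 1.06 V

ΣR = 2.31 + 3.64 + 8.90 = 14.85 kΩ.
By the voltage-divider rule, V = 6.83 × 2.310/14.85 = 1.062 V.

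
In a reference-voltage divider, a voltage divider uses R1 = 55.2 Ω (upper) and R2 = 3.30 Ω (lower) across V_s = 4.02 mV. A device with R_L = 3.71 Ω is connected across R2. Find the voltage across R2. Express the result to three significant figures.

V_out ≈ 0.123 mV

First combine the lower leg with the load: R2 ‖ R_L = 1.747 Ω.
Then V_out = V_s · R2'/(R1 + R2') = 4.02 × 1.747/56.95 = 0.1233 mV.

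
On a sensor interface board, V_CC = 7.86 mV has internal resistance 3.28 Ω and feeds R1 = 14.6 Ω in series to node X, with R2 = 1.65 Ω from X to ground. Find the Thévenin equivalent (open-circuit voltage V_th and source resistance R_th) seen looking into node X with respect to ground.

V_th ≈ 0.664 mV, R_th ≈ 1.51 Ω

R1' = 3.28 + 14.6 = 17.88 Ω (source resistance + R1).
V_th is the unloaded tap voltage: V_CC · R2/(R1'+R2) = 7.86 × 0.08449 = 0.6641 mV.
With V_CC suppressed (replaced by a short), R_th = R1' ‖ R2 = (17.88 × 1.65)/(17.88 + 1.65) = 1.511 Ω.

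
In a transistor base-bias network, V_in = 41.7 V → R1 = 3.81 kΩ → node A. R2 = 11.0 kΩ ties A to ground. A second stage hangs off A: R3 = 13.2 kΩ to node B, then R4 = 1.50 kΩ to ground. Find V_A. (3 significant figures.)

V_A ≈ 26.0 V

Node A sees R2 in parallel with the series input of stage 2, R3 + R4 = 14.70 kΩ.
R2 ‖ (R3+R4) = 6.292 kΩ.
V_A = 41.7 × 6.292/(3.81 + 6.292) = 25.97 V.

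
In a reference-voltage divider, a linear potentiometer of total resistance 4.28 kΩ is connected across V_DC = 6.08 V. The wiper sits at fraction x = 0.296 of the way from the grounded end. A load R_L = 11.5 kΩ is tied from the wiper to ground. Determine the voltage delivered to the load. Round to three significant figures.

V_out ≈ 1.67 V

Lower segment x·R_p = 1.267 kΩ; upper segment (1−x)·R_p = 3.013 kΩ.
R_L loads the lower segment: effective lower R = 1.141 kΩ.
Then V_out = V_DC · 1.141/(3.013 + 1.141) = 1.670 V.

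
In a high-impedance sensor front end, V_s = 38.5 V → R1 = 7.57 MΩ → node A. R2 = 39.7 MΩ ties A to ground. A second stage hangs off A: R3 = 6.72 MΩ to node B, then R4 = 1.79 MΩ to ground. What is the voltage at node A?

V_A ≈ 18.5 V

The second stage (R3 + R4 = 8.510 MΩ) loads node A in parallel with R2.
R2 ‖ (R3+R4) = 7.008 MΩ.
So V_A = 38.5 × 0.4807 = 18.51 V.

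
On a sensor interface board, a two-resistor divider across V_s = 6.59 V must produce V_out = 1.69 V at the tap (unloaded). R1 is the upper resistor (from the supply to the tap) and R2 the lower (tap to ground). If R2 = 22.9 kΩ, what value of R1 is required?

R1 ≈ 66.4 kΩ

Required fraction k = V_out/V_s = 0.2564.
R1 = R2·(1/k − 1) = 22.9 × 2.899 = 66.40 kΩ.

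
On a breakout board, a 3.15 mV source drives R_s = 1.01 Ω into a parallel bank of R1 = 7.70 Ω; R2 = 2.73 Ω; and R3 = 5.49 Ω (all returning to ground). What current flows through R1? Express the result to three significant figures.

Combine the parallel branches: R_p = (1/7.70 + 1/2.73 + 1/5.49)⁻¹ = 1.474 Ω.
V_A by voltage divider: V_A = 3.15 × 1.474/(1.01 + 1.474) = 1.869 mV.
Branch current I = V_A/R1 = 1.869/7.70 = 0.2428 mA.
(Equivalently: I_total = 1.268 mA, then current-divider fraction G_k/ΣG = 0.1915.)

I ≈ 0.243 mA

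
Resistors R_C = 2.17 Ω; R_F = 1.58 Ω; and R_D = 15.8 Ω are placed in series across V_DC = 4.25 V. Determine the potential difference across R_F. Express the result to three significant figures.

Total series resistance ΣR = 2.17 + 1.58 + 15.8 = 19.55 Ω.
V = V_DC · R/ΣR = 4.25 × 0.08082 = 0.3435 V.

V ≈ 0.343 V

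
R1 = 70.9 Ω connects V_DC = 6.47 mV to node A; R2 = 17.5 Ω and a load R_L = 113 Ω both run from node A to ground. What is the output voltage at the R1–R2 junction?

R2 ‖ R_L = (17.5 × 113)/(17.5 + 113) = 15.15 Ω.
Now apply the divider: V_out = 6.47 × 0.1761 = 1.139 mV.

V_out ≈ 1.14 mV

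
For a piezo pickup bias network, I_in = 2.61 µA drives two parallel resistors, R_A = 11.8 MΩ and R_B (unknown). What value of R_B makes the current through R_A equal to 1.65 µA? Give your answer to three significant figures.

The fraction through R_A equals R_B/(R_A+R_B).
1.65/2.61 = R_B/(R_A + R_B) → R_B = R_A · (0.6322)/(1 − 0.6322) = 11.8 × 1.719 = 20.28 MΩ.

R_B ≈ 20.3 MΩ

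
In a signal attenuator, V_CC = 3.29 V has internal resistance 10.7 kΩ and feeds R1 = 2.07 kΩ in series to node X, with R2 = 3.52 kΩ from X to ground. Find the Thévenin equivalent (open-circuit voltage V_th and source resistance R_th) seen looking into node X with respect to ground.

R1' = 10.7 + 2.07 = 12.77 kΩ (source resistance + R1).
With X open, the divider is unloaded: V_th = 3.29 × 3.52/16.29 = 0.7109 V.
Zeroing V_CC shorts the top of R1' to ground, so R_th = R1' ‖ R2 = 2.759 kΩ.

V_th ≈ 0.711 V, R_th ≈ 2.76 kΩ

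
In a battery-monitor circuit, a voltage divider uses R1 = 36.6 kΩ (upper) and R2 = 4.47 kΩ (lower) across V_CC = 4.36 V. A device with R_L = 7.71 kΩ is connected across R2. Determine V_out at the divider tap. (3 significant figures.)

V_out ≈ 0.313 V

R2 ‖ R_L = (4.47 × 7.71)/(4.47 + 7.71) = 2.830 kΩ.
Then V_out = V_CC · R2'/(R1 + R2') = 4.36 × 2.830/39.43 = 0.3129 V.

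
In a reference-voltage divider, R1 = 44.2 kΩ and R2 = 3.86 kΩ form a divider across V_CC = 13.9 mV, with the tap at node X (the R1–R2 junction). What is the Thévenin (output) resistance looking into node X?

R_th ≈ 3.55 kΩ

Zeroing V_CC shorts the top of R1 to ground, so R_th = R1 ‖ R2 = 3.550 kΩ.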